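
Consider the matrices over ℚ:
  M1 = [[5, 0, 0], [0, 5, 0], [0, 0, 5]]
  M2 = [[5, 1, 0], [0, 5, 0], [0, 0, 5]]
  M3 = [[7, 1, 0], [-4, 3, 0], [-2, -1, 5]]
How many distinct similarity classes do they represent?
2 classes: {M1}, {M2, M3}

Characteristic polynomials: χ_{M1} = (x - 5)^3, χ_{M2} = (x - 5)^3, χ_{M3} = (x - 5)^3.

{M1}: invariant factors x - 5, x - 5, x - 5.

{M2, M3}: invariant factors x - 5, (x - 5)^2.

Matrices are similar if and only if their invariant-factor lists agree; the partition into similarity classes is {M1}, {M2, M3}.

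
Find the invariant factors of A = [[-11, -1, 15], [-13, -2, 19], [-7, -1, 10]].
The Jordan structure of A has elementary divisors (x + 1)^3. Arranging the block sizes at each eigenvalue in decreasing order and taking row products gives the invariant factors.

Invariant factors (smallest first, each dividing the next): (x + 1)^3.

Check: the last factor (x + 1)^3 is the minimal polynomial, and the product (x + 1)^3 is the characteristic polynomial.

(x + 1)^3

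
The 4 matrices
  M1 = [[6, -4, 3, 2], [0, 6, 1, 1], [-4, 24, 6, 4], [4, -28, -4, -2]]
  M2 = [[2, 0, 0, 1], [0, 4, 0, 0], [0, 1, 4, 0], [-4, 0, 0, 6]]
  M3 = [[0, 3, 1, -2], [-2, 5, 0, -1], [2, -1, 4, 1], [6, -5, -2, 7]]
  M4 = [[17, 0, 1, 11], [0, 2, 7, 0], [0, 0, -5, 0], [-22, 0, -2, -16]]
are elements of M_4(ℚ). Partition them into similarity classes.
2 classes: {M1, M2, M3}, {M4}

Characteristic polynomials: χ_{M1} = (x - 4)^4, χ_{M2} = (x - 4)^4, χ_{M3} = (x - 4)^4, χ_{M4} = (x - 6)(x - 2)(x + 5)^2.

{M1, M2, M3}: invariant factors (x - 4)^2, (x - 4)^2.

{M4}: invariant factors (x - 6)(x - 2)(x + 5)^2.

Matrices are similar if and only if their invariant-factor lists agree; the partition into similarity classes is {M1, M2, M3}, {M4}.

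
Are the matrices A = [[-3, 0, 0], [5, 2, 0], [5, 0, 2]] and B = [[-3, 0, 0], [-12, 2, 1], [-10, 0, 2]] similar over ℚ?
Both have characteristic polynomial (x - 2)^2(x + 3), but the minimal polynomial of A is (x - 2)(x + 3) while the minimal polynomial of B is (x - 2)^2(x + 3). The minimal polynomial is a similarity invariant, so A and B are not similar.

No.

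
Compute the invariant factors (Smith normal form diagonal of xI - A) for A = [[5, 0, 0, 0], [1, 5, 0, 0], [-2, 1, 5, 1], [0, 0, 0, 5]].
x - 5, (x - 5)^3

The Jordan structure of A has elementary divisors (x - 5)^3, (x - 5). Arranging the block sizes at each eigenvalue in decreasing order and taking row products gives the invariant factors.

Invariant factors (smallest first, each dividing the next): x - 5, (x - 5)^3.

Check: the last factor (x - 5)^3 is the minimal polynomial, and the product (x - 5)^4 is the characteristic polynomial.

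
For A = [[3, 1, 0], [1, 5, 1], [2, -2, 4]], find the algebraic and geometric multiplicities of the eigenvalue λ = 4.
algebraic multiplicity 3, geometric multiplicity 1

The characteristic polynomial is (x - 4)^3, so the factor x - 4 appears with exponent 3: the algebraic multiplicity is 3.

rank(A - 4I) = 2, so the eigenspace has dimension 3 - 2 = 1: the geometric multiplicity is 1.

Since 1 < 3, A is not diagonalizable.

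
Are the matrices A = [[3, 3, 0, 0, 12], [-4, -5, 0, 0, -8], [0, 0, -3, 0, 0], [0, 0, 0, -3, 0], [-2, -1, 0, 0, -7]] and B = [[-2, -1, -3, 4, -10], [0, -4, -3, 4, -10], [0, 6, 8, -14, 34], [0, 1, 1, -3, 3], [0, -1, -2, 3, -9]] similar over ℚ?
No.

trace(A) = -15 but trace(B) = -10. The trace is a similarity invariant, so A and B are not similar.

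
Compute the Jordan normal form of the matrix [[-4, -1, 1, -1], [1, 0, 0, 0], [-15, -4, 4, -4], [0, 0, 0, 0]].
J = [[0, 1, 0, 0], [0, 0, 1, 0], [0, 0, 0, 0], [0, 0, 0, 0]]

The characteristic polynomial is det(xI - A) = x^4, so the eigenvalues are 0 (algebraic multiplicity 4).

For λ = 0: rank(A) = 2, rank(A^2) = 1, rank(A^3) = 0. The eigenspace has dimension 4 - 2 = 2, so there are 2 Jordan blocks; the rank sequence gives block sizes [3, 1].

Assembling the blocks gives the Jordan form J above.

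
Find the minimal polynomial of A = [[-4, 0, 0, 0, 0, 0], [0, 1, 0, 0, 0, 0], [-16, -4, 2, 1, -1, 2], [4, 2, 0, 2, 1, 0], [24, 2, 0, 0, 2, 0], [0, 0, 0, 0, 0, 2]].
m_A(x) = (x - 2)^3(x - 1)(x + 4)

The characteristic polynomial factors as (x - 2)^4(x - 1)(x + 4). The minimal polynomial is ∏(x - λ)^{k_λ} where k_λ is the size of the largest Jordan block at λ.

For λ = -4: rank(A + 4I) = 5, and the largest Jordan block has size 1 (the smallest k with rank((A + 4I)^k) = rank((A + 4I)^(k+1))).
For λ = 1: rank(A - I) = 5, and the largest Jordan block has size 1 (the smallest k with rank((A - I)^k) = rank((A - I)^(k+1))).
For λ = 2: rank(A - 2I) = 4, and the largest Jordan block has size 3 (the smallest k with rank((A - 2I)^k) = rank((A - 2I)^(k+1))).

So m_A(x) = (x - 2)^3(x - 1)(x + 4).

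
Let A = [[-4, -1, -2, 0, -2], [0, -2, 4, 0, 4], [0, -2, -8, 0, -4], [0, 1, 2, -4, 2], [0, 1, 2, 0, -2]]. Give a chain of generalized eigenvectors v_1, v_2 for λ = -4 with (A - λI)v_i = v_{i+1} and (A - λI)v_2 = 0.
We seek v_1 ∈ ker((A + 4I)^2) \ ker(A + 4I), then set v_{i+1} = (A + 4I) v_i.

One such chain is v_1 = [[0, 1, 0, 0, 0]]^T, v_2 = [[-1, 2, -2, 1, 1]]^T. Check: (A + 4I) v_2 = [[0, 0, 0, 0, 0]]^T = 0.

v_1 = [[0, 1, 0, 0, 0]]^T, v_2 = [[-1, 2, -2, 1, 1]]^T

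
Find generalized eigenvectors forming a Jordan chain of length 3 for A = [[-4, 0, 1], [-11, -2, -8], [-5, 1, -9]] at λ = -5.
v_1 = [[0, 4, 1]]^T, v_2 = [[1, 4, 0]]^T, v_3 = [[1, 1, -1]]^T

We seek v_1 ∈ ker((A + 5I)^3) \ ker((A + 5I)^2), then set v_{i+1} = (A + 5I) v_i.

One such chain is v_1 = [[0, 4, 1]]^T, v_2 = [[1, 4, 0]]^T, v_3 = [[1, 1, -1]]^T. Check: (A + 5I) v_3 = [[0, 0, 0]]^T = 0.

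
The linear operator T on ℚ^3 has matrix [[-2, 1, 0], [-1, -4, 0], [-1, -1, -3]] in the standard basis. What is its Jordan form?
J = [[-3, 1, 0], [0, -3, 0], [0, 0, -3]]

The characteristic polynomial is det(xI - A) = (x + 3)^3, so the eigenvalues are -3 (algebraic multiplicity 3).

For λ = -3: rank(A + 3I) = 1, rank((A + 3I)^2) = 0. The eigenspace has dimension 3 - 1 = 2, so there are 2 Jordan blocks; the rank sequence gives block sizes [2, 1].

Assembling the blocks gives the Jordan form J above.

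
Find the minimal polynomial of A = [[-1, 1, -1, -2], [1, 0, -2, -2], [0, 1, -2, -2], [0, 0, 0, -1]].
m_A(x) = (x + 1)^3

The characteristic polynomial factors as (x + 1)^4. The minimal polynomial is ∏(x - λ)^{k_λ} where k_λ is the size of the largest Jordan block at λ.

For λ = -1: rank(A + I) = 2, and the largest Jordan block has size 3 (the smallest k with rank((A + I)^k) = rank((A + I)^(k+1))).

So m_A(x) = (x + 1)^3.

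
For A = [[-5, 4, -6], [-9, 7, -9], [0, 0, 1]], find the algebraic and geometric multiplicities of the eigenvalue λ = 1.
algebraic multiplicity 3, geometric multiplicity 2

The characteristic polynomial is (x - 1)^3, so the factor x - 1 appears with exponent 3: the algebraic multiplicity is 3.

rank(A - I) = 1, so the eigenspace has dimension 3 - 1 = 2: the geometric multiplicity is 2.

Since 2 < 3, A is not diagonalizable.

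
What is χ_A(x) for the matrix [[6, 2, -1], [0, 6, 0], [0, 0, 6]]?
χ_A(x) = (x - 6)^3

xI - A = [[x - 6, -2, 1], [0, x - 6, 0], [0, 0, x - 6]].

Expanding det(xI - A) along the first row:
det(xI - A) = + (x - 6)·det([[x - 6, 0], [0, x - 6]]) - (-2)·det([[0, 0], [0, x - 6]]) + (1)·det([[0, x - 6], [0, 0]]).

Evaluating gives χ_A(x) = x^3 - 18x^2 + 108x - 216 = (x - 6)^3.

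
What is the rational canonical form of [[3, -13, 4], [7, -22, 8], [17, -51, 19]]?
R = [[0, 0, -1], [1, 0, -4], [0, 1, 0]]

The invariant factors of A (the non-unit diagonal entries of the Smith normal form of xI - A over ℚ[x]) are x^3 + 4x + 1, each dividing the next. The characteristic polynomial is their product, x^3 + 4x + 1.

The rational canonical form is the block-diagonal matrix of companion matrices C(f_i):
R = [[0, 0, -1], [1, 0, -4], [0, 1, 0]].

Note the characteristic polynomial does not split into linear factors over ℚ, so A has no Jordan form over ℚ; the rational canonical form exists over any field.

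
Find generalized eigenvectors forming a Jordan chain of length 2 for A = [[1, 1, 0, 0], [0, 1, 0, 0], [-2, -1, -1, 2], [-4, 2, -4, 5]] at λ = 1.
v_1 = [[-1, 1, 2, 0]]^T, v_2 = [[1, 0, -3, -2]]^T

We seek v_1 ∈ ker((A - I)^2) \ ker(A - I), then set v_{i+1} = (A - I) v_i.

One such chain is v_1 = [[-1, 1, 2, 0]]^T, v_2 = [[1, 0, -3, -2]]^T. Check: (A - I) v_2 = [[0, 0, 0, 0]]^T = 0.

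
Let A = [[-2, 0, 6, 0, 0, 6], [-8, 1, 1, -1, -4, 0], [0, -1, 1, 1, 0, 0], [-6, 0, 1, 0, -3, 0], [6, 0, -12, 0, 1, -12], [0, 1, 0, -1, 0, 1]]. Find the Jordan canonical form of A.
The characteristic polynomial is det(xI - A) = x(x - 1)^4(x + 2), so the eigenvalues are -2 (algebraic multiplicity 1), 0 (algebraic multiplicity 1), 1 (algebraic multiplicity 4).

For λ = -2: algebraic multiplicity 1 gives one 1×1 block.

For λ = 0: algebraic multiplicity 1 gives one 1×1 block.

For λ = 1: rank(A - I) = 4, rank((A - I)^2) = 3, rank((A - I)^3) = 2. The eigenspace has dimension 6 - 4 = 2, so there are 2 Jordan blocks; the rank sequence gives block sizes [3, 1].

Assembling the blocks gives the Jordan form J above.

J = [[-2, 0, 0, 0, 0, 0], [0, 0, 0, 0, 0, 0], [0, 0, 1, 1, 0, 0], [0, 0, 0, 1, 1, 0], [0, 0, 0, 0, 1, 0], [0, 0, 0, 0, 0, 1]]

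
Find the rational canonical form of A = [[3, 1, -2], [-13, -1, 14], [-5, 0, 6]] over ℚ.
R = [[0, 0, 0], [1, 0, -12], [0, 1, 8]]

The invariant factors of A (the non-unit diagonal entries of the Smith normal form of xI - A over ℚ[x]) are x(x - 6)(x - 2), each dividing the next. The characteristic polynomial is their product, x(x - 6)(x - 2).

The rational canonical form is the block-diagonal matrix of companion matrices C(f_i):
R = [[0, 0, 0], [1, 0, -12], [0, 1, 8]].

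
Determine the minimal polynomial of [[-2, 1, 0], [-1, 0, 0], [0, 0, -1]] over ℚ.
m_A(x) = (x + 1)^2

The characteristic polynomial factors as (x + 1)^3. The minimal polynomial is ∏(x - λ)^{k_λ} where k_λ is the size of the largest Jordan block at λ.

For λ = -1: rank(A + I) = 1, and the largest Jordan block has size 2 (the smallest k with rank((A + I)^k) = rank((A + I)^(k+1))).

So m_A(x) = (x + 1)^2.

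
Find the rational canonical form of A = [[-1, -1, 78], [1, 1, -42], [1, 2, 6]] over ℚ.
R = [[0, 0, 36], [1, 0, -6], [0, 1, 6]]

The invariant factors of A (the non-unit diagonal entries of the Smith normal form of xI - A over ℚ[x]) are (x - 6)(x^2 + 6), each dividing the next. The characteristic polynomial is their product, (x - 6)(x^2 + 6).

The rational canonical form is the block-diagonal matrix of companion matrices C(f_i):
R = [[0, 0, 36], [1, 0, -6], [0, 1, 6]].

Note the characteristic polynomial does not split into linear factors over ℚ, so A has no Jordan form over ℚ; the rational canonical form exists over any field.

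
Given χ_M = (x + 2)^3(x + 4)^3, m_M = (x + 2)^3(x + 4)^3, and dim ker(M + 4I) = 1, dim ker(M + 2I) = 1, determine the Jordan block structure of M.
Jordan blocks: (-4, 3), (-2, 3)

λ = -4: algebraic multiplicity 3 (exponent in χ_M), largest block size 3 (exponent in m_M), 1 block (geometric multiplicity). This forces block sizes [3].
λ = -2: algebraic multiplicity 3 (exponent in χ_M), largest block size 3 (exponent in m_M), 1 block (geometric multiplicity). This forces block sizes [3].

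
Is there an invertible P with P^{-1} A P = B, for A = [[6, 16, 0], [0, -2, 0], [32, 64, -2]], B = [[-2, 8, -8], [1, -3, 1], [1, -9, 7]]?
No.

Both have characteristic polynomial (x - 6)(x + 2)^2, but the minimal polynomial of A is (x - 6)(x + 2) while the minimal polynomial of B is (x - 6)(x + 2)^2. The minimal polynomial is a similarity invariant, so A and B are not similar.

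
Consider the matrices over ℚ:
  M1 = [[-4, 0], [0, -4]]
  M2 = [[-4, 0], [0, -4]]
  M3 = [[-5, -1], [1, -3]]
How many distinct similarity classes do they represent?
2 classes: {M1, M2}, {M3}

Characteristic polynomials: χ_{M1} = (x + 4)^2, χ_{M2} = (x + 4)^2, χ_{M3} = (x + 4)^2.

{M1, M2}: invariant factors x + 4, x + 4.

{M3}: invariant factors (x + 4)^2.

Matrices are similar if and only if their invariant-factor lists agree; the partition into similarity classes is {M1, M2}, {M3}.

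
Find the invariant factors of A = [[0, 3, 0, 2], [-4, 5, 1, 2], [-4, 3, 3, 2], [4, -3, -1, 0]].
The Jordan structure of A has elementary divisors (x - 2)^3, (x - 2). Arranging the block sizes at each eigenvalue in decreasing order and taking row products gives the invariant factors.

Invariant factors (smallest first, each dividing the next): x - 2, (x - 2)^3.

Check: the last factor (x - 2)^3 is the minimal polynomial, and the product (x - 2)^4 is the characteristic polynomial.

x - 2, (x - 2)^3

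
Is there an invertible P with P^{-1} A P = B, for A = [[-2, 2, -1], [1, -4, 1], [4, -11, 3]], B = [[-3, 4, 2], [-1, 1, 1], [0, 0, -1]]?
Both have characteristic polynomial (x + 1)^3, but the minimal polynomial of A is (x + 1)^3 while the minimal polynomial of B is (x + 1)^2. The minimal polynomial is a similarity invariant, so A and B are not similar.

No.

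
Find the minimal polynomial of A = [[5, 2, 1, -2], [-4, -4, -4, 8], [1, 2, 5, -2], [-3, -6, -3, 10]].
m_A(x) = (x - 4)^2

The characteristic polynomial factors as (x - 4)^4. The minimal polynomial is ∏(x - λ)^{k_λ} where k_λ is the size of the largest Jordan block at λ.

For λ = 4: rank(A - 4I) = 1, and the largest Jordan block has size 2 (the smallest k with rank((A - 4I)^k) = rank((A - 4I)^(k+1))).

So m_A(x) = (x - 4)^2.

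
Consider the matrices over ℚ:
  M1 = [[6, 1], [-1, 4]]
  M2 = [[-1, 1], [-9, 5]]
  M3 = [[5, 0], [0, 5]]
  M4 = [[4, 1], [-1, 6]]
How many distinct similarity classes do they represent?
Characteristic polynomials: χ_{M1} = (x - 5)^2, χ_{M2} = (x - 2)^2, χ_{M3} = (x - 5)^2, χ_{M4} = (x - 5)^2.

{M1, M4}: invariant factors (x - 5)^2.

{M2}: invariant factors (x - 2)^2.

{M3}: invariant factors x - 5, x - 5.

Matrices are similar if and only if their invariant-factor lists agree; the partition into similarity classes is {M1, M4}, {M2}, {M3}.

3 classes: {M1, M4}, {M2}, {M3}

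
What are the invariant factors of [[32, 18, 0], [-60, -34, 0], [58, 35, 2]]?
(x - 2)^2(x + 4)

The Jordan structure of A has elementary divisors (x + 4), (x - 2)^2. Arranging the block sizes at each eigenvalue in decreasing order and taking row products gives the invariant factors.

Invariant factors (smallest first, each dividing the next): (x - 2)^2(x + 4).

Check: the last factor (x - 2)^2(x + 4) is the minimal polynomial, and the product (x - 2)^2(x + 4) is the characteristic polynomial.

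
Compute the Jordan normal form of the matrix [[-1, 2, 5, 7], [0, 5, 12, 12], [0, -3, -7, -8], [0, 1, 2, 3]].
The characteristic polynomial is det(xI - A) = (x - 1)^2(x + 1)^2, so the eigenvalues are -1 (algebraic multiplicity 2), 1 (algebraic multiplicity 2).

For λ = -1: rank(A + I) = 3, rank((A + I)^2) = 2. The eigenspace has dimension 4 - 3 = 1, so there is 1 Jordan block; the rank sequence gives block sizes [2].

For λ = 1: rank(A - I) = 3, rank((A - I)^2) = 2. The eigenspace has dimension 4 - 3 = 1, so there is 1 Jordan block; the rank sequence gives block sizes [2].

Assembling the blocks gives the Jordan form J above.

J = [[-1, 1, 0, 0], [0, -1, 0, 0], [0, 0, 1, 1], [0, 0, 0, 1]]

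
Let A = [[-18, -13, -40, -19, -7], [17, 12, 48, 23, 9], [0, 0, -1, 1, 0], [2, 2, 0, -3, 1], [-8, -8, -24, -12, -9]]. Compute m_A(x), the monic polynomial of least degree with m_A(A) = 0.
The characteristic polynomial factors as (x + 3)^3(x + 5)^2. The minimal polynomial is ∏(x - λ)^{k_λ} where k_λ is the size of the largest Jordan block at λ.

For λ = -5: rank(A + 5I) = 4, and the largest Jordan block has size 2 (the smallest k with rank((A + 5I)^k) = rank((A + 5I)^(k+1))).
For λ = -3: rank(A + 3I) = 4, and the largest Jordan block has size 3 (the smallest k with rank((A + 3I)^k) = rank((A + 3I)^(k+1))).

So m_A(x) = (x + 3)^3(x + 5)^2.

m_A(x) = (x + 3)^3(x + 5)^2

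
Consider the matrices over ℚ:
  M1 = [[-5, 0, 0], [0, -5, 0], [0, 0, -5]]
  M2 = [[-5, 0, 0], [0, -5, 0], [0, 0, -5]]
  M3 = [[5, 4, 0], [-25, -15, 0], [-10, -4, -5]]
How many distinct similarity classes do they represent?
Characteristic polynomials: χ_{M1} = (x + 5)^3, χ_{M2} = (x + 5)^3, χ_{M3} = (x + 5)^3.

{M1, M2}: invariant factors x + 5, x + 5, x + 5.

{M3}: invariant factors x + 5, (x + 5)^2.

Matrices are similar if and only if their invariant-factor lists agree; the partition into similarity classes is {M1, M2}, {M3}.

2 classes: {M1, M2}, {M3}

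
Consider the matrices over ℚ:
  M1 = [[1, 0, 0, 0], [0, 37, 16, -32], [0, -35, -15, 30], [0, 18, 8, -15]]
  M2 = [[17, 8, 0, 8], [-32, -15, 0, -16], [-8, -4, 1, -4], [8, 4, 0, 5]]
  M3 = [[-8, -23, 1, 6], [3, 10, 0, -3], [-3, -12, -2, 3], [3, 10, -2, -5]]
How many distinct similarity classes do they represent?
Characteristic polynomials: χ_{M1} = (x - 5)(x - 1)^3, χ_{M2} = (x - 5)(x - 1)^3, χ_{M3} = (x - 1)(x + 2)^3.

{M1}: invariant factors x - 1, (x - 5)(x - 1)^2.

{M2}: invariant factors x - 1, x - 1, (x - 5)(x - 1).

{M3}: invariant factors x + 2, (x - 1)(x + 2)^2.

Matrices are similar if and only if their invariant-factor lists agree; the partition into similarity classes is {M1}, {M2}, {M3}.

3 classes: {M1}, {M2}, {M3}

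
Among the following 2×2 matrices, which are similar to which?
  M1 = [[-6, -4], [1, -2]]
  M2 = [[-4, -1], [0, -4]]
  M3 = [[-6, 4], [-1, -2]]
Characteristic polynomials: χ_{M1} = (x + 4)^2, χ_{M2} = (x + 4)^2, χ_{M3} = (x + 4)^2.

{M1, M2, M3}: invariant factors (x + 4)^2.

Matrices are similar if and only if their invariant-factor lists agree; the partition into similarity classes is {M1, M2, M3}.

1 class: {M1, M2, M3}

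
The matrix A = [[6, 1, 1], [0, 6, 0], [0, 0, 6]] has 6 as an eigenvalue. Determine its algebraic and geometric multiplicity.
The characteristic polynomial is (x - 6)^3, so the factor x - 6 appears with exponent 3: the algebraic multiplicity is 3.

rank(A - 6I) = 1, so the eigenspace has dimension 3 - 1 = 2: the geometric multiplicity is 2.

Since 2 < 3, A is not diagonalizable.

algebraic multiplicity 3, geometric multiplicity 2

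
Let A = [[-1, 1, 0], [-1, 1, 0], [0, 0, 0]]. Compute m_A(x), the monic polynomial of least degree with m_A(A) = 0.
The characteristic polynomial factors as x^3. The minimal polynomial is ∏(x - λ)^{k_λ} where k_λ is the size of the largest Jordan block at λ.

For λ = 0: rank(A) = 1, and the largest Jordan block has size 2 (the smallest k with rank(A^k) = rank(A^(k+1))).

So m_A(x) = x^2.

m_A(x) = x^2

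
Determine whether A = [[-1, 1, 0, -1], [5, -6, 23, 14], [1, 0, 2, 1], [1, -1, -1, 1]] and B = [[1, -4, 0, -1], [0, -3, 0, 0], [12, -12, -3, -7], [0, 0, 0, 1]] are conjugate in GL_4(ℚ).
No.

Both have characteristic polynomial (x - 1)^2(x + 3)^2, but the minimal polynomial of A is (x - 1)^2(x + 3)^2 while the minimal polynomial of B is (x - 1)^2(x + 3). The minimal polynomial is a similarity invariant, so A and B are not similar.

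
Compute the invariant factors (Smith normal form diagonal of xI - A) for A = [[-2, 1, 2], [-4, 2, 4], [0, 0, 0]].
The Jordan structure of A has elementary divisors x^2, x. Arranging the block sizes at each eigenvalue in decreasing order and taking row products gives the invariant factors.

Invariant factors (smallest first, each dividing the next): x, x^2.

Check: the last factor x^2 is the minimal polynomial, and the product x^3 is the characteristic polynomial.

x, x^2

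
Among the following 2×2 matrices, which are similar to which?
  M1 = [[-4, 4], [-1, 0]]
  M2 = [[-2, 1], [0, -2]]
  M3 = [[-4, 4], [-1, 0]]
Characteristic polynomials: χ_{M1} = (x + 2)^2, χ_{M2} = (x + 2)^2, χ_{M3} = (x + 2)^2.

{M1, M2, M3}: invariant factors (x + 2)^2.

Matrices are similar if and only if their invariant-factor lists agree; the partition into similarity classes is {M1, M2, M3}.

1 class: {M1, M2, M3}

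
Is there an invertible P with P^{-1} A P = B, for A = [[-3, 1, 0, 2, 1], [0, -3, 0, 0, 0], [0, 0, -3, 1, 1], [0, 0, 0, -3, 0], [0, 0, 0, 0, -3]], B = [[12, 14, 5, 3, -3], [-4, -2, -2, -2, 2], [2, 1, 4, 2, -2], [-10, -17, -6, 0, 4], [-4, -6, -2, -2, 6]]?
trace(A) = -15 but trace(B) = 20. The trace is a similarity invariant, so A and B are not similar.

No.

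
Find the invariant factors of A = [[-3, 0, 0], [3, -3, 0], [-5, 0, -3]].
The Jordan structure of A has elementary divisors (x + 3)^2, (x + 3). Arranging the block sizes at each eigenvalue in decreasing order and taking row products gives the invariant factors.

Invariant factors (smallest first, each dividing the next): x + 3, (x + 3)^2.

Check: the last factor (x + 3)^2 is the minimal polynomial, and the product (x + 3)^3 is the characteristic polynomial.

x + 3, (x + 3)^2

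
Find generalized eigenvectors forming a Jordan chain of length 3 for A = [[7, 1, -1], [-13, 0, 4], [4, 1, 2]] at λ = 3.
v_1 = [[1, -3, 2]]^T, v_2 = [[-1, 4, -1]]^T, v_3 = [[1, -3, 1]]^T

We seek v_1 ∈ ker((A - 3I)^3) \ ker((A - 3I)^2), then set v_{i+1} = (A - 3I) v_i.

One such chain is v_1 = [[1, -3, 2]]^T, v_2 = [[-1, 4, -1]]^T, v_3 = [[1, -3, 1]]^T. Check: (A - 3I) v_3 = [[0, 0, 0]]^T = 0.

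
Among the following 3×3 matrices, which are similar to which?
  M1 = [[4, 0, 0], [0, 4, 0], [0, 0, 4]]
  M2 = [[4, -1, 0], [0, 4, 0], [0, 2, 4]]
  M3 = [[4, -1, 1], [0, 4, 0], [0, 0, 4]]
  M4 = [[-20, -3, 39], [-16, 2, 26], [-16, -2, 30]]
Characteristic polynomials: χ_{M1} = (x - 4)^3, χ_{M2} = (x - 4)^3, χ_{M3} = (x - 4)^3, χ_{M4} = (x - 4)^3.

{M1}: invariant factors x - 4, x - 4, x - 4.

{M2, M3, M4}: invariant factors x - 4, (x - 4)^2.

Matrices are similar if and only if their invariant-factor lists agree; the partition into similarity classes is {M1}, {M2, M3, M4}.

2 classes: {M1}, {M2, M3, M4}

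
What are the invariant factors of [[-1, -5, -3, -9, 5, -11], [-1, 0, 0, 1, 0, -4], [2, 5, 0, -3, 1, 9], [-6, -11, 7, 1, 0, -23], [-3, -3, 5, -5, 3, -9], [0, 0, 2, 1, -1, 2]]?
(x - 2)^2, (x - 2)^3(x + 5)

The Jordan structure of A has elementary divisors (x + 5), (x - 2)^3, (x - 2)^2. Arranging the block sizes at each eigenvalue in decreasing order and taking row products gives the invariant factors.

Invariant factors (smallest first, each dividing the next): (x - 2)^2, (x - 2)^3(x + 5).

Check: the last factor (x - 2)^3(x + 5) is the minimal polynomial, and the product (x - 2)^5(x + 5) is the characteristic polynomial.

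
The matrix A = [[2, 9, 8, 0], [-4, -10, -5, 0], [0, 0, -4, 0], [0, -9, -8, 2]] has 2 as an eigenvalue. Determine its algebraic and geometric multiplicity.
The characteristic polynomial is (x - 2)(x + 4)^3, so the factor x - 2 appears with exponent 1: the algebraic multiplicity is 1.

rank(A - 2I) = 3, so the eigenspace has dimension 4 - 3 = 1: the geometric multiplicity is 1.

algebraic multiplicity 1, geometric multiplicity 1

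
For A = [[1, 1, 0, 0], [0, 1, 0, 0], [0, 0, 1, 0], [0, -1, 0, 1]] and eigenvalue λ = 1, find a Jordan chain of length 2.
v_1 = [[-2, 1, -1, 0]]^T, v_2 = [[1, 0, 0, -1]]^T

We seek v_1 ∈ ker((A - I)^2) \ ker(A - I), then set v_{i+1} = (A - I) v_i.

One such chain is v_1 = [[-2, 1, -1, 0]]^T, v_2 = [[1, 0, 0, -1]]^T. Check: (A - I) v_2 = [[0, 0, 0, 0]]^T = 0.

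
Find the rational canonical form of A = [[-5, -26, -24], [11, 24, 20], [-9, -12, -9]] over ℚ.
R = [[0, 0, -30], [1, 0, -19], [0, 1, 10]]

The invariant factors of A (the non-unit diagonal entries of the Smith normal form of xI - A over ℚ[x]) are (x - 6)(x - 5)(x + 1), each dividing the next. The characteristic polynomial is their product, (x - 6)(x - 5)(x + 1).

The rational canonical form is the block-diagonal matrix of companion matrices C(f_i):
R = [[0, 0, -30], [1, 0, -19], [0, 1, 10]].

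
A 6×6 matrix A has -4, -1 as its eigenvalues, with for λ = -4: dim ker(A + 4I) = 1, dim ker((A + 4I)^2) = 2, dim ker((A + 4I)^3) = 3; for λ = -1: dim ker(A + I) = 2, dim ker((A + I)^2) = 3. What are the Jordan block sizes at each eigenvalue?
λ = -4: successive nullity increments [1, 1, 1] count blocks of size ≥ k; block sizes are [3].
λ = -1: successive nullity increments [2, 1] count blocks of size ≥ k; block sizes are [2, 1].

Jordan blocks: (-4, 3), (-1, 2), (-1, 1)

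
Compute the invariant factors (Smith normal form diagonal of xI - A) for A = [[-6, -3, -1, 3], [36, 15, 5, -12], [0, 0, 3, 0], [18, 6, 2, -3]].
The Jordan structure of A has elementary divisors x, (x - 3)^2, (x - 3). Arranging the block sizes at each eigenvalue in decreasing order and taking row products gives the invariant factors.

Invariant factors (smallest first, each dividing the next): x - 3, x(x - 3)^2.

Check: the last factor x(x - 3)^2 is the minimal polynomial, and the product x(x - 3)^3 is the characteristic polynomial.

x - 3, x(x - 3)^2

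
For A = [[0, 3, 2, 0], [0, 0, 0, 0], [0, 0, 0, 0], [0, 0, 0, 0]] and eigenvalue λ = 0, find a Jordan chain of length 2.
We seek v_1 ∈ ker(A^2) \ ker(A), then set v_{i+1} = A v_i.

One such chain is v_1 = [[0, -1, 2, 0]]^T, v_2 = [[1, 0, 0, 0]]^T. Check: A v_2 = [[0, 0, 0, 0]]^T = 0.

v_1 = [[0, -1, 2, 0]]^T, v_2 = [[1, 0, 0, 0]]^T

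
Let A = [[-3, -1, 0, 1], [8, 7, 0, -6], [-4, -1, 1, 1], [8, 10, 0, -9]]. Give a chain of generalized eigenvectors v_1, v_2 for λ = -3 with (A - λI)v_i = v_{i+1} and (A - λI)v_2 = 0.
We seek v_1 ∈ ker((A + 3I)^2) \ ker(A + 3I), then set v_{i+1} = (A + 3I) v_i.

One such chain is v_1 = [[-1, 1, -1, 0]]^T, v_2 = [[-1, 2, -1, 2]]^T. Check: (A + 3I) v_2 = [[0, 0, 0, 0]]^T = 0.

v_1 = [[-1, 1, -1, 0]]^T, v_2 = [[-1, 2, -1, 2]]^T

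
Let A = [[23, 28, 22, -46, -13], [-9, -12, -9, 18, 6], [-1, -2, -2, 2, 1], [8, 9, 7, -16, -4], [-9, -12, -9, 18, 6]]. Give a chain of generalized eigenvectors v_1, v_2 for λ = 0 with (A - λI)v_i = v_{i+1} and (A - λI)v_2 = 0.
v_1 = [[-11, 4, 0, -4, 4]]^T, v_2 = [[-9, 3, -1, -4, 3]]^T

We seek v_1 ∈ ker(A^2) \ ker(A), then set v_{i+1} = A v_i.

One such chain is v_1 = [[-11, 4, 0, -4, 4]]^T, v_2 = [[-9, 3, -1, -4, 3]]^T. Check: A v_2 = [[0, 0, 0, 0, 0]]^T = 0.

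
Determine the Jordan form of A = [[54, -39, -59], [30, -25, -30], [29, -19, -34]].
J = [[-5, 1, 0], [0, -5, 0], [0, 0, 5]]

The characteristic polynomial is det(xI - A) = (x - 5)(x + 5)^2, so the eigenvalues are -5 (algebraic multiplicity 2), 5 (algebraic multiplicity 1).

For λ = -5: rank(A + 5I) = 2, rank((A + 5I)^2) = 1. The eigenspace has dimension 3 - 2 = 1, so there is 1 Jordan block; the rank sequence gives block sizes [2].

For λ = 5: algebraic multiplicity 1 gives one 1×1 block.

Assembling the blocks gives the Jordan form J above.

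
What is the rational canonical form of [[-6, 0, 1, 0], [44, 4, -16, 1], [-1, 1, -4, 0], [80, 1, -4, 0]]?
R = [[0, 0, 0, 81], [1, 0, 0, 54], [0, 1, 0, 0], [0, 0, 1, -6]]

The invariant factors of A (the non-unit diagonal entries of the Smith normal form of xI - A over ℚ[x]) are (x - 3)(x + 3)^3, each dividing the next. The characteristic polynomial is their product, (x - 3)(x + 3)^3.

The rational canonical form is the block-diagonal matrix of companion matrices C(f_i):
R = [[0, 0, 0, 81], [1, 0, 0, 54], [0, 1, 0, 0], [0, 0, 1, -6]].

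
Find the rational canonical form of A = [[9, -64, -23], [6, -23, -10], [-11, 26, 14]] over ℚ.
R = [[0, 0, 9], [1, 0, 12], [0, 1, 0]]

The invariant factors of A (the non-unit diagonal entries of the Smith normal form of xI - A over ℚ[x]) are (x + 3)(x^2 - 3x - 3), each dividing the next. The characteristic polynomial is their product, (x + 3)(x^2 - 3x - 3).

The rational canonical form is the block-diagonal matrix of companion matrices C(f_i):
R = [[0, 0, 9], [1, 0, 12], [0, 1, 0]].

Note the characteristic polynomial does not split into linear factors over ℚ, so A has no Jordan form over ℚ; the rational canonical form exists over any field.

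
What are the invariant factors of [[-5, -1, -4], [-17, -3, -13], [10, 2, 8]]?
x^3

The Jordan structure of A has elementary divisors x^3. Arranging the block sizes at each eigenvalue in decreasing order and taking row products gives the invariant factors.

Invariant factors (smallest first, each dividing the next): x^3.

Check: the last factor x^3 is the minimal polynomial, and the product x^3 is the characteristic polynomial.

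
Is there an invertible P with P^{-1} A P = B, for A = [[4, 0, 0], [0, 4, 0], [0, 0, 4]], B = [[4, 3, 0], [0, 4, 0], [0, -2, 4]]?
No.

Both have characteristic polynomial (x - 4)^3, but the minimal polynomial of A is x - 4 while the minimal polynomial of B is (x - 4)^2. The minimal polynomial is a similarity invariant, so A and B are not similar.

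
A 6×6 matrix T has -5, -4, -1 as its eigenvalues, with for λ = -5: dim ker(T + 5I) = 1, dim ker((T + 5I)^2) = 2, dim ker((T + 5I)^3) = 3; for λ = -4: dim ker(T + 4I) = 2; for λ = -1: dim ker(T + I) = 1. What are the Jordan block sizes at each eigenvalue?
Jordan blocks: (-5, 3), (-4, 1), (-4, 1), (-1, 1)

λ = -5: successive nullity increments [1, 1, 1] count blocks of size ≥ k; block sizes are [3].
λ = -4: successive nullity increments [2] count blocks of size ≥ k; block sizes are [1, 1].
λ = -1: successive nullity increments [1] count blocks of size ≥ k; block sizes are [1].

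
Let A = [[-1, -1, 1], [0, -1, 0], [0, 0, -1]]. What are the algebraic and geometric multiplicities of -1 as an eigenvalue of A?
algebraic multiplicity 3, geometric multiplicity 2

The characteristic polynomial is (x + 1)^3, so the factor x + 1 appears with exponent 3: the algebraic multiplicity is 3.

rank(A + I) = 1, so the eigenspace has dimension 3 - 1 = 2: the geometric multiplicity is 2.

Since 2 < 3, A is not diagonalizable.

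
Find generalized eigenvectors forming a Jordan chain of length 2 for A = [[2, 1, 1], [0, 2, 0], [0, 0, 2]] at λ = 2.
v_1 = [[1, 1, 0]]^T, v_2 = [[1, 0, 0]]^T

We seek v_1 ∈ ker((A - 2I)^2) \ ker(A - 2I), then set v_{i+1} = (A - 2I) v_i.

One such chain is v_1 = [[1, 1, 0]]^T, v_2 = [[1, 0, 0]]^T. Check: (A - 2I) v_2 = [[0, 0, 0]]^T = 0.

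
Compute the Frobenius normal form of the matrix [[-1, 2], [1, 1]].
The invariant factors of A (the non-unit diagonal entries of the Smith normal form of xI - A over ℚ[x]) are x^2 - 3, each dividing the next. The characteristic polynomial is their product, x^2 - 3.

The rational canonical form is the block-diagonal matrix of companion matrices C(f_i):
R = [[0, 3], [1, 0]].

Note the characteristic polynomial does not split into linear factors over ℚ, so A has no Jordan form over ℚ; the rational canonical form exists over any field.

R = [[0, 3], [1, 0]]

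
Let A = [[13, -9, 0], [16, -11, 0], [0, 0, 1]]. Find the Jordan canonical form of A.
The characteristic polynomial is det(xI - A) = (x - 1)^3, so the eigenvalues are 1 (algebraic multiplicity 3).

For λ = 1: rank(A - I) = 1, rank((A - I)^2) = 0. The eigenspace has dimension 3 - 1 = 2, so there are 2 Jordan blocks; the rank sequence gives block sizes [2, 1].

Assembling the blocks gives the Jordan form J above.

J = [[1, 1, 0], [0, 1, 0], [0, 0, 1]]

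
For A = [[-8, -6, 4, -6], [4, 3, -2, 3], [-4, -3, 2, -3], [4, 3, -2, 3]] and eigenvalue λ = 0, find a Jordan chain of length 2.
v_1 = [[-1, 1, 0, 0]]^T, v_2 = [[2, -1, 1, -1]]^T

We seek v_1 ∈ ker(A^2) \ ker(A), then set v_{i+1} = A v_i.

One such chain is v_1 = [[-1, 1, 0, 0]]^T, v_2 = [[2, -1, 1, -1]]^T. Check: A v_2 = [[0, 0, 0, 0]]^T = 0.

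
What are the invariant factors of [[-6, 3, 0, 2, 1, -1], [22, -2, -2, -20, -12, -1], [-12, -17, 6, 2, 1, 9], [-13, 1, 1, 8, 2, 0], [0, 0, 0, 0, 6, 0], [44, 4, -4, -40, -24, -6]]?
x - 6, (x - 6)^2(x + 4)^3

The Jordan structure of A has elementary divisors (x + 4)^3, (x - 6)^2, (x - 6). Arranging the block sizes at each eigenvalue in decreasing order and taking row products gives the invariant factors.

Invariant factors (smallest first, each dividing the next): x - 6, (x - 6)^2(x + 4)^3.

Check: the last factor (x - 6)^2(x + 4)^3 is the minimal polynomial, and the product (x - 6)^3(x + 4)^3 is the characteristic polynomial.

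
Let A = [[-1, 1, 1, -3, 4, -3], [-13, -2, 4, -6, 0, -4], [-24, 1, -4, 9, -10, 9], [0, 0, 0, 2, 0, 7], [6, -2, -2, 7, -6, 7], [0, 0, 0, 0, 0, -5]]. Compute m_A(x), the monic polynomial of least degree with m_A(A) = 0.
m_A(x) = (x - 2)^2(x + 5)^3

The characteristic polynomial factors as (x - 2)^2(x + 5)^4. The minimal polynomial is ∏(x - λ)^{k_λ} where k_λ is the size of the largest Jordan block at λ.

For λ = -5: rank(A + 5I) = 4, and the largest Jordan block has size 3 (the smallest k with rank((A + 5I)^k) = rank((A + 5I)^(k+1))).
For λ = 2: rank(A - 2I) = 5, and the largest Jordan block has size 2 (the smallest k with rank((A - 2I)^k) = rank((A - 2I)^(k+1))).

So m_A(x) = (x - 2)^2(x + 5)^3.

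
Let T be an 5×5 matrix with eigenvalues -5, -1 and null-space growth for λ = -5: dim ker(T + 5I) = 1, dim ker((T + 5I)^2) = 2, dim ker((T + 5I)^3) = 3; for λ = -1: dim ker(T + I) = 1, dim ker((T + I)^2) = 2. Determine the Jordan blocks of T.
Jordan blocks: (-5, 3), (-1, 2)

λ = -5: successive nullity increments [1, 1, 1] count blocks of size ≥ k; block sizes are [3].
λ = -1: successive nullity increments [1, 1] count blocks of size ≥ k; block sizes are [2].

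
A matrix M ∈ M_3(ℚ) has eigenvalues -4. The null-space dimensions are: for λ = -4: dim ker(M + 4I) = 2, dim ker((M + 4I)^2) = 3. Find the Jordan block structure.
λ = -4: successive nullity increments [2, 1] count blocks of size ≥ k; block sizes are [2, 1].

Jordan blocks: (-4, 2), (-4, 1)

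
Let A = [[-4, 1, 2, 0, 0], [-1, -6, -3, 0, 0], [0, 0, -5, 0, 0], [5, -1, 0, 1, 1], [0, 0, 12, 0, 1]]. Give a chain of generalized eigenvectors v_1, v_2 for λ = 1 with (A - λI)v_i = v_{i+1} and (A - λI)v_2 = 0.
We seek v_1 ∈ ker((A - I)^2) \ ker(A - I), then set v_{i+1} = (A - I) v_i.

One such chain is v_1 = [[0, 0, 0, 0, 1]]^T, v_2 = [[0, 0, 0, 1, 0]]^T. Check: (A - I) v_2 = [[0, 0, 0, 0, 0]]^T = 0.

v_1 = [[0, 0, 0, 0, 1]]^T, v_2 = [[0, 0, 0, 1, 0]]^T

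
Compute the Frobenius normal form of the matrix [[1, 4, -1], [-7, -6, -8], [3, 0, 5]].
R = [[0, 0, -4], [1, 0, 0], [0, 1, 0]]

The invariant factors of A (the non-unit diagonal entries of the Smith normal form of xI - A over ℚ[x]) are x^3 + 4, each dividing the next. The characteristic polynomial is their product, x^3 + 4.

The rational canonical form is the block-diagonal matrix of companion matrices C(f_i):
R = [[0, 0, -4], [1, 0, 0], [0, 1, 0]].

Note the characteristic polynomial does not split into linear factors over ℚ, so A has no Jordan form over ℚ; the rational canonical form exists over any field.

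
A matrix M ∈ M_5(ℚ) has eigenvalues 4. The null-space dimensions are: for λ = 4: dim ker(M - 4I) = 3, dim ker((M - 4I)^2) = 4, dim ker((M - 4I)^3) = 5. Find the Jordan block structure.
λ = 4: successive nullity increments [3, 1, 1] count blocks of size ≥ k; block sizes are [3, 1, 1].

Jordan blocks: (4, 3), (4, 1), (4, 1)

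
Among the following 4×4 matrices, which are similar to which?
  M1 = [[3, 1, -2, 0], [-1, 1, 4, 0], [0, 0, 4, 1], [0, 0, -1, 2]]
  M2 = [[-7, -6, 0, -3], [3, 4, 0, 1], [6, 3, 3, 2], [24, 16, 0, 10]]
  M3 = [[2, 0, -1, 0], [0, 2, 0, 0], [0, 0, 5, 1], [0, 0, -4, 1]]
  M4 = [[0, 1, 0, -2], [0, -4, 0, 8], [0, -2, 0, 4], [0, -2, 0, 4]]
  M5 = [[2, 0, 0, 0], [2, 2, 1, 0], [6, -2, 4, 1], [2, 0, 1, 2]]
Characteristic polynomials: χ_{M1} = (x - 3)^2(x - 2)^2, χ_{M2} = (x - 3)^2(x - 2)^2, χ_{M3} = (x - 3)^2(x - 2)^2, χ_{M4} = x^4, χ_{M5} = (x - 3)^2(x - 2)^2.

{M1}: invariant factors (x - 3)^2(x - 2)^2.

{M2, M3, M5}: invariant factors x - 2, (x - 3)^2(x - 2).

{M4}: invariant factors x, x, x^2.

Matrices are similar if and only if their invariant-factor lists agree; the partition into similarity classes is {M1}, {M2, M3, M5}, {M4}.

3 classes: {M1}, {M2, M3, M5}, {M4}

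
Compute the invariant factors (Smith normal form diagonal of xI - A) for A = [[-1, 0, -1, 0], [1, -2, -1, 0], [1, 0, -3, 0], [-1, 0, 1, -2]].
x + 2, x + 2, (x + 2)^2

The Jordan structure of A has elementary divisors (x + 2)^2, (x + 2), (x + 2). Arranging the block sizes at each eigenvalue in decreasing order and taking row products gives the invariant factors.

Invariant factors (smallest first, each dividing the next): x + 2, x + 2, (x + 2)^2.

Check: the last factor (x + 2)^2 is the minimal polynomial, and the product (x + 2)^4 is the characteristic polynomial.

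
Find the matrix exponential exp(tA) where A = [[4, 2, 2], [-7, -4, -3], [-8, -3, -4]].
A has Jordan form J = [[-2, 0, 0], [0, -1, 1], [0, 0, -1]] with A = PJP^{-1}, so e^{tA} = P e^{tJ} P^{-1}.

For a Jordan block J_k(λ), e^{tJ_k(λ)} = e^{λt} · (I + tN + t^2 N^2/2! + ... + t^{k-1} N^{k-1}/(k-1)!) where N is the nilpotent superdiagonal part.

Assembling the blocks and conjugating back gives the entries of e^{tA} as shown above.

e^{tA} = [[(6*e^{t} - 5)*e^{-2*t}, (2*e^{t} - 2)*e^{-2*t}, (2*e^{t} - 2)*e^{-2*t}], [((3*t - 10)*e^{t} + 10)*e^{-2*t}, ((t - 3)*e^{t} + 4)*e^{-2*t}, ((t - 4)*e^{t} + 4)*e^{-2*t}], [(-(3*t + 5)*e^{t} + 5)*e^{-2*t}, (-(t + 2)*e^{t} + 2)*e^{-2*t}, (-(t + 1)*e^{t} + 2)*e^{-2*t}]]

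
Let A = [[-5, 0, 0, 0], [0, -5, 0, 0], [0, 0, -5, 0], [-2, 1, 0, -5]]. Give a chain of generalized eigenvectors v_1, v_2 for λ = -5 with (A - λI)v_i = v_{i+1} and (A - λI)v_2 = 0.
v_1 = [[-1, -1, 1, -3]]^T, v_2 = [[0, 0, 0, 1]]^T

We seek v_1 ∈ ker((A + 5I)^2) \ ker(A + 5I), then set v_{i+1} = (A + 5I) v_i.

One such chain is v_1 = [[-1, -1, 1, -3]]^T, v_2 = [[0, 0, 0, 1]]^T. Check: (A + 5I) v_2 = [[0, 0, 0, 0]]^T = 0.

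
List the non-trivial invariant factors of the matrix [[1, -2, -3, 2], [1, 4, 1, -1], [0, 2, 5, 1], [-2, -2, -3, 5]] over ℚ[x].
The Jordan structure of A has elementary divisors (x - 3), (x - 4)^3. Arranging the block sizes at each eigenvalue in decreasing order and taking row products gives the invariant factors.

Invariant factors (smallest first, each dividing the next): (x - 4)^3(x - 3).

Check: the last factor (x - 4)^3(x - 3) is the minimal polynomial, and the product (x - 4)^3(x - 3) is the characteristic polynomial.

(x - 4)^3(x - 3)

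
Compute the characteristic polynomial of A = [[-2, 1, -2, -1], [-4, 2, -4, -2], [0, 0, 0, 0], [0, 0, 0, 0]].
xI - A = [[x + 2, -1, 2, 1], [4, x - 2, 4, 2], [0, 0, x, 0], [0, 0, 0, x]].

Expanding det(xI - A) along the first row:
det(xI - A) = + (x + 2)·det([[x - 2, 4, 2], [0, x, 0], [0, 0, x]]) - (-1)·det([[4, 4, 2], [0, x, 0], [0, 0, x]]) + (2)·det([[4, x - 2, 2], [0, 0, 0], [0, 0, x]]) - (1)·det([[4, x - 2, 4], [0, 0, x], [0, 0, 0]]).

Evaluating gives χ_A(x) = x^4.

χ_A(x) = x^4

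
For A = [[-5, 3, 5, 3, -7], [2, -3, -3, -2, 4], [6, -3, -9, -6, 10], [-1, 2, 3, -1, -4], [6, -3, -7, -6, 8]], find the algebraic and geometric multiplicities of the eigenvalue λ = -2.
algebraic multiplicity 5, geometric multiplicity 2

The characteristic polynomial is (x + 2)^5, so the factor x + 2 appears with exponent 5: the algebraic multiplicity is 5.

rank(A + 2I) = 3, so the eigenspace has dimension 5 - 3 = 2: the geometric multiplicity is 2.

Since 2 < 5, A is not diagonalizable.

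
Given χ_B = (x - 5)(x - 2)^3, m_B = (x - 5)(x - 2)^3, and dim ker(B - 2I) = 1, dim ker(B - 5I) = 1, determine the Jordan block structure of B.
λ = 2: algebraic multiplicity 3 (exponent in χ_B), largest block size 3 (exponent in m_B), 1 block (geometric multiplicity). This forces block sizes [3].
λ = 5: algebraic multiplicity 1 (exponent in χ_B), largest block size 1 (exponent in m_B), 1 block (geometric multiplicity). This forces block sizes [1].

Jordan blocks: (2, 3), (5, 1)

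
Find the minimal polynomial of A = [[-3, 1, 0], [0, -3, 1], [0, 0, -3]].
m_A(x) = (x + 3)^3

The characteristic polynomial factors as (x + 3)^3. The minimal polynomial is ∏(x - λ)^{k_λ} where k_λ is the size of the largest Jordan block at λ.

For λ = -3: rank(A + 3I) = 2, and the largest Jordan block has size 3 (the smallest k with rank((A + 3I)^k) = rank((A + 3I)^(k+1))).

So m_A(x) = (x + 3)^3.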